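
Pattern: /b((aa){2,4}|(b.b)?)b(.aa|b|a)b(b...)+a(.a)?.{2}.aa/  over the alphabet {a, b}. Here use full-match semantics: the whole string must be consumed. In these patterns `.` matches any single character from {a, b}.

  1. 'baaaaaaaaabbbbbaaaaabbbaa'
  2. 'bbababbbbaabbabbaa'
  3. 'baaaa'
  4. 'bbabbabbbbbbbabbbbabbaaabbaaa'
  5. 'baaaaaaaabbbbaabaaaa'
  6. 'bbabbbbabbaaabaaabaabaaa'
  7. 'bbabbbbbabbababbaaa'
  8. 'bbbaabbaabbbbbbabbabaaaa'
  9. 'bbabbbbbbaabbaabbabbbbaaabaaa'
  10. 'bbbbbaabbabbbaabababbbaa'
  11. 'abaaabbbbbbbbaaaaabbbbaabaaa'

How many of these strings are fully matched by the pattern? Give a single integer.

5

1 → no match
2 → no match
3 → no match
4 → match
5 → no match
6 → no match
7 → match
8 → match
9 → match
10 → match
11 → no match — must start with 'b'
Total matched: 5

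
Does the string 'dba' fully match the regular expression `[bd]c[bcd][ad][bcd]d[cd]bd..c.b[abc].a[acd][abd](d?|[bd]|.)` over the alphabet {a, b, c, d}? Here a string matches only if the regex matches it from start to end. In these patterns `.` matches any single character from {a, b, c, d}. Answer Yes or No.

No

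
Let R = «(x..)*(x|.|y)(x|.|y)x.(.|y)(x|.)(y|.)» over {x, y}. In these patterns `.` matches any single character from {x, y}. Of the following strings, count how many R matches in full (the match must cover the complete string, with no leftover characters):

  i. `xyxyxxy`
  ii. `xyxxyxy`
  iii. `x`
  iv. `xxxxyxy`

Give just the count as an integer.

i. `xyxyxxy` → match
ii. `xyxxyxy` → match
iii. `x` → no match
iv. `xxxxyxy` → match
Total matched: 3

3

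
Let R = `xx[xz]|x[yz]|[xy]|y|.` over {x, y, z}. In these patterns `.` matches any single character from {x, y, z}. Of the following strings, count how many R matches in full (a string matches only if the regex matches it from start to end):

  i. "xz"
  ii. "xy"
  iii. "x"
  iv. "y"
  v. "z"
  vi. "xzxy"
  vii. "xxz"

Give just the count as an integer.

6

i → match
ii → match
iii → match
iv → match
v → match
vi → no match
vii → match
Total matched: 6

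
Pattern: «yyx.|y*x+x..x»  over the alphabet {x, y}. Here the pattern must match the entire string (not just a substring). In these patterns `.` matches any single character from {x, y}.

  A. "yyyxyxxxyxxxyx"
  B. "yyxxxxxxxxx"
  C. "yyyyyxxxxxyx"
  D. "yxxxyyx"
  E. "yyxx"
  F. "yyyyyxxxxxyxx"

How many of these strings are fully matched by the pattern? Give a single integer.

5

A → no match
B → match
C → match
D → match
E → match
F → match
Total matched: 5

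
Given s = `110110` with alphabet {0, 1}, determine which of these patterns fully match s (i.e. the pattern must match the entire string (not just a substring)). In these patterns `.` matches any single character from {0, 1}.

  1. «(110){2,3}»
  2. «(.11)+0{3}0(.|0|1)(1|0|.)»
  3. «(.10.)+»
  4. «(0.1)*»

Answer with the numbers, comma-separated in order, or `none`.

1 → match
2 → no match
3 → no match
4 → no match

1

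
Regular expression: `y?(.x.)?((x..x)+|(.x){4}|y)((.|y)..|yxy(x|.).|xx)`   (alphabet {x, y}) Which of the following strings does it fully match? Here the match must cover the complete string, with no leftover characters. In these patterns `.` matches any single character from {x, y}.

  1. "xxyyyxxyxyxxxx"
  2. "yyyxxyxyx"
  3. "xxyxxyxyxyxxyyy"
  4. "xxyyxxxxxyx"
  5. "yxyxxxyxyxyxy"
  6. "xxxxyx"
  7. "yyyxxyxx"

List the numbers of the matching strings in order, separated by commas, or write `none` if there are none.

5

1 → no match
2 → no match
3 → no match
4 → no match
5 → match
6 → no match
7 → no match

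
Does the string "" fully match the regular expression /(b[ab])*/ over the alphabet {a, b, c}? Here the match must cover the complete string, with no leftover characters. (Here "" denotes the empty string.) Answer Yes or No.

Yes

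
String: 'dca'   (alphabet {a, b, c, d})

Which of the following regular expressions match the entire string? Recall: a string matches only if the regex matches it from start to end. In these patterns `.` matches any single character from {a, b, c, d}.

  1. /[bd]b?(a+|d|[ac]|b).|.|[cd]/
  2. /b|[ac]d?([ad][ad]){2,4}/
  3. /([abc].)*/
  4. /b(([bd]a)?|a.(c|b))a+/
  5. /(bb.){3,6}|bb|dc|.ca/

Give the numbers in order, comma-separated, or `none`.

1 → match
2 → no match
3 → no match
4 → no match — must start with 'b'
5 → match

1, 5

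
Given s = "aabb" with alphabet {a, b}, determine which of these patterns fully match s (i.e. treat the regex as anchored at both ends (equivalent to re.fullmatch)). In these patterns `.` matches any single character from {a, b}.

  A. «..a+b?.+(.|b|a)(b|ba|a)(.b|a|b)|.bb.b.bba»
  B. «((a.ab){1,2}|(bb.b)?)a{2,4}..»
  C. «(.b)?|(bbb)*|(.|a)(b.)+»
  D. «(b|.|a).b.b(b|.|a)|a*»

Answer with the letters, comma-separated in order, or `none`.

B

A → no match
B → match
C → no match
D → no match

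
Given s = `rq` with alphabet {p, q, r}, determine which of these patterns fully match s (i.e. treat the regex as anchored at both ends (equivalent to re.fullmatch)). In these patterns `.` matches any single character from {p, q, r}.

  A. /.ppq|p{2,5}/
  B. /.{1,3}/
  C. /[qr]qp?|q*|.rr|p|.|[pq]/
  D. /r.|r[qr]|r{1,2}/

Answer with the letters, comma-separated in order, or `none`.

A → no match
B → match
C → match
D → match

B, C, D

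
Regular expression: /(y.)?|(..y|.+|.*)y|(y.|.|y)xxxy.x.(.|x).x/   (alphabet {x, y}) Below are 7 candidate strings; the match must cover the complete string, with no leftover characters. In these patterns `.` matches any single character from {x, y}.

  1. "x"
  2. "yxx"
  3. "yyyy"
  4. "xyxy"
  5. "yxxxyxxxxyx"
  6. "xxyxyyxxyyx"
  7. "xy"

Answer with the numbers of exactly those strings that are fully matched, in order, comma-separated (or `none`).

3, 4, 5, 7

1 → no match
2 → no match
3 → match
4 → match
5 → match
6 → no match
7 → match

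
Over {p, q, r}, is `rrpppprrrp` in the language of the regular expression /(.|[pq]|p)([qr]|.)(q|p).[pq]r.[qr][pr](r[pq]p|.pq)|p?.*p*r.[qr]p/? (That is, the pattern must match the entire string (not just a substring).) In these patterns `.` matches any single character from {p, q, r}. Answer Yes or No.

Yes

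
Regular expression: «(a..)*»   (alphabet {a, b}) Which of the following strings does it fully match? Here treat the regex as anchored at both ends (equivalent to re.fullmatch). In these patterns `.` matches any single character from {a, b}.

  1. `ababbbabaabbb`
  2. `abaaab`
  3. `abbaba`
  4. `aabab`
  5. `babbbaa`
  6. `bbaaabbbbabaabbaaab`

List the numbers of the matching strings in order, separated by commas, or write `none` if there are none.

2, 3

1 → no match
2 → match
3 → match
4 → no match
5 → no match
6 → no match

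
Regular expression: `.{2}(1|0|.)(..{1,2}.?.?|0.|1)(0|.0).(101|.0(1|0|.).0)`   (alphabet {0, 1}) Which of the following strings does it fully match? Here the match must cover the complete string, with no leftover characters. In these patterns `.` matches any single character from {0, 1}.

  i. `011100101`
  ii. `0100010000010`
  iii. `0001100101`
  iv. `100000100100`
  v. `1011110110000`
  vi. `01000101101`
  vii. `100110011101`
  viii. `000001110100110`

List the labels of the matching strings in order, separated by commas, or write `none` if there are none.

i → match
ii → match
iii → match
iv → match
v → match
vi → match
vii → no match
viii → match

i, ii, iii, iv, v, vi, viii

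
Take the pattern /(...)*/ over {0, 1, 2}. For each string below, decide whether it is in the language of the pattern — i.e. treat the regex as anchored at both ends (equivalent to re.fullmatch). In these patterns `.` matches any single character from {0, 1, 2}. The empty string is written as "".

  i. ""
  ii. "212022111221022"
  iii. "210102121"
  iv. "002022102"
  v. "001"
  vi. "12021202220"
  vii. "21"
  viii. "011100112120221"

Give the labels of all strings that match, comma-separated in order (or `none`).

i, ii, iii, iv, v, viii

i. "" → match
ii → match
iii. "210102121" → match
iv. "002022102" → match
v. "001" → match
vi. "12021202220" → no match
vii. "21" → no match
viii → match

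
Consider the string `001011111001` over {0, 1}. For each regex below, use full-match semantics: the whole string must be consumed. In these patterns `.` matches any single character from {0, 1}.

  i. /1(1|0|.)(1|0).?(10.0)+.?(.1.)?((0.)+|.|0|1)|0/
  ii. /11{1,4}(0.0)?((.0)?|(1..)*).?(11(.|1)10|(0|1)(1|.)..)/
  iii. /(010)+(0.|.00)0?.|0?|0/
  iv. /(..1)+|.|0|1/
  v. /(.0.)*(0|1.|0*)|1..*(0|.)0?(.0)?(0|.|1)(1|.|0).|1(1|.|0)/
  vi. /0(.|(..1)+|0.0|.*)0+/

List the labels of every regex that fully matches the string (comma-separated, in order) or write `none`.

i → no match
ii → no match — must start with `11`
iii → no match
iv → match
v → no match
vi → no match — must end with `0`

iv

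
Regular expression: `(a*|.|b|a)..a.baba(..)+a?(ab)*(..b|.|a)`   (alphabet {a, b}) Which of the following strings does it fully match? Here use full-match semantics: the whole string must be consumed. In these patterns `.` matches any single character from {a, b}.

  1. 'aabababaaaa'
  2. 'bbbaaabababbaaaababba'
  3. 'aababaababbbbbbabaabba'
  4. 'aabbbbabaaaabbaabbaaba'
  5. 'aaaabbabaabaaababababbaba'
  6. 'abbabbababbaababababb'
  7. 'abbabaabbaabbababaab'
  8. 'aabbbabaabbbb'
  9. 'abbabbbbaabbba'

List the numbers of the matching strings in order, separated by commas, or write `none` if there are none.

6

1 → no match
2 → no match
3 → no match
4 → no match
5 → no match
6 → match
7 → no match
8 → no match
9 → no match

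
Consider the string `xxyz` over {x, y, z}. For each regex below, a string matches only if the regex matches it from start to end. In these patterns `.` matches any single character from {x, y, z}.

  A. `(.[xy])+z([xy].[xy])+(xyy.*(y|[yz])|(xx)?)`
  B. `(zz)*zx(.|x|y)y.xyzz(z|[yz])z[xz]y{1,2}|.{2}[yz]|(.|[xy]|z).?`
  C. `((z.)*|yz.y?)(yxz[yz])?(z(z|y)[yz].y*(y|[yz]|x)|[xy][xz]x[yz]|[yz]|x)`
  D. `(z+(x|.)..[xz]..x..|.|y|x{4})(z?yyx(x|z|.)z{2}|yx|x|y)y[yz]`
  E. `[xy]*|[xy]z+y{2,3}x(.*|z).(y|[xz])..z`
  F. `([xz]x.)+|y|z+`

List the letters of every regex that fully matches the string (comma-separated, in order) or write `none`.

A → no match
B → no match
C → no match
D → match
E → no match
F → no match

D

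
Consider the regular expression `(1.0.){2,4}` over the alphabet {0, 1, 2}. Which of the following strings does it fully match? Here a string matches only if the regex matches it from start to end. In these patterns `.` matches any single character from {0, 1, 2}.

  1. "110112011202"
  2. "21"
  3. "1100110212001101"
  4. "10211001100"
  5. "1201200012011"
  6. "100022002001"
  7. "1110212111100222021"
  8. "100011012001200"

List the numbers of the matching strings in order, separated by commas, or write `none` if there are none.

1 → match
2 → no match — must start with "1"
3 → match
4 → no match
5 → no match
6 → no match
7 → no match
8 → no match

1, 3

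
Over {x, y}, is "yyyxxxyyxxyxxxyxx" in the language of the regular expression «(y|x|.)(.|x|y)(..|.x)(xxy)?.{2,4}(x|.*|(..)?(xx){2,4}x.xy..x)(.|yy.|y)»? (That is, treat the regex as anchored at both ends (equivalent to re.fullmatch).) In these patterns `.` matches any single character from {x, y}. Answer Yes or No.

Yes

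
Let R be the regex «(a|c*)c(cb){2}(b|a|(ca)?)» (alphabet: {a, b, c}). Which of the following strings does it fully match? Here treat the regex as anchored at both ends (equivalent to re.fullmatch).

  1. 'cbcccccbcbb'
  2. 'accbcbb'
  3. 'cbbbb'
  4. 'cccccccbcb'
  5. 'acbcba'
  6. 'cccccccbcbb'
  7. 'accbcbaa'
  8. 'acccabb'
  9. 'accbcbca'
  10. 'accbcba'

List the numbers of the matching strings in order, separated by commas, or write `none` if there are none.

1 → no match
2 → match
3 → no match
4 → match
5 → no match
6 → match
7 → no match
8 → no match
9 → match
10 → match

2, 4, 6, 9, 10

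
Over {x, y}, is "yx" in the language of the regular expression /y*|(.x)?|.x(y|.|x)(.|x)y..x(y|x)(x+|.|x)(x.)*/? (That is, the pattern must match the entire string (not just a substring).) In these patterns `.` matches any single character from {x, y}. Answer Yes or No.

Yes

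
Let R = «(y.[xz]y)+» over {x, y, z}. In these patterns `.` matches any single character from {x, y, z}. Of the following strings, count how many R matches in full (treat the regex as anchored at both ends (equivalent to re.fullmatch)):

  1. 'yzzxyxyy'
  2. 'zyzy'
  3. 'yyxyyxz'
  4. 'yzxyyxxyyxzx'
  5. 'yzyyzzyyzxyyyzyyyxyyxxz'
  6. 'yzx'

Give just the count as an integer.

1 → no match
2 → no match — must start with 'y'
3 → no match — must end with 'y'
4 → no match — must end with 'y'
5 → no match — must end with 'y'
6 → no match — must end with 'y'
Total matched: 0

0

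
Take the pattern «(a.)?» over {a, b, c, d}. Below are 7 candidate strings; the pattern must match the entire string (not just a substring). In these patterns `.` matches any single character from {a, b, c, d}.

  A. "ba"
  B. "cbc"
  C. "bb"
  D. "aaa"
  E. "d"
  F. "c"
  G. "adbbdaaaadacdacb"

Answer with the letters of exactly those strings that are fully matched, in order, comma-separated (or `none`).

A. "ba" → no match
B. "cbc" → no match
C. "bb" → no match
D. "aaa" → no match
E. "d" → no match
F. "c" → no match
G → no match

none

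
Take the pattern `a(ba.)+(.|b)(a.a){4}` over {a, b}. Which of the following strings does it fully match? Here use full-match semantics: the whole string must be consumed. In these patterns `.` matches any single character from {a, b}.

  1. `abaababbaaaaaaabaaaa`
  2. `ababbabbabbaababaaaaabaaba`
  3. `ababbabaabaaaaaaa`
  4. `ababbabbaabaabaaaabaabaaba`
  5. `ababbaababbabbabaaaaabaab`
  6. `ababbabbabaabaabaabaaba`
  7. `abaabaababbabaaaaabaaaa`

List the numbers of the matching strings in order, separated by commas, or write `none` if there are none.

1, 2, 3, 4, 6, 7

1 → match
2 → match
3 → match
4 → match
5 → no match — must end with `a`
6 → match
7 → match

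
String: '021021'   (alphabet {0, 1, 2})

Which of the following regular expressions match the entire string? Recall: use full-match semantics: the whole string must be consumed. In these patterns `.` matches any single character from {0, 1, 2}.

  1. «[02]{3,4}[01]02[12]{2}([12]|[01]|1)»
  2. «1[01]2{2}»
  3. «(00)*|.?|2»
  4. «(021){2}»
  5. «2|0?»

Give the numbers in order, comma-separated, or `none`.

4

1 → no match
2 → no match — must start with '1'
3 → no match
4 → match
5 → no match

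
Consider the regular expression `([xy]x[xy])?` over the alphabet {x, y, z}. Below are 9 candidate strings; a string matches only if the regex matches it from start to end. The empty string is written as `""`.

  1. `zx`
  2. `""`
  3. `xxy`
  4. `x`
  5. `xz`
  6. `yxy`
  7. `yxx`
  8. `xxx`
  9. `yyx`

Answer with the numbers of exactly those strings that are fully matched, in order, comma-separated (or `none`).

2, 3, 6, 7, 8

1 → no match
2 → match
3 → match
4 → no match
5 → no match
6 → match
7 → match
8 → match
9 → no match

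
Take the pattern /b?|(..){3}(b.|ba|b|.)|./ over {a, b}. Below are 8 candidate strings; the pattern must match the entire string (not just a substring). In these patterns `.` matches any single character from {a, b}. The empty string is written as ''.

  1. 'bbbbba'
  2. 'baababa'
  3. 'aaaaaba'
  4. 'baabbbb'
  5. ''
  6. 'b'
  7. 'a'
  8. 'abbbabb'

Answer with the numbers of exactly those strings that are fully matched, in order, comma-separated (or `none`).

1 → no match
2 → match
3 → match
4 → match
5 → match
6 → match
7 → match
8 → match

2, 3, 4, 5, 6, 7, 8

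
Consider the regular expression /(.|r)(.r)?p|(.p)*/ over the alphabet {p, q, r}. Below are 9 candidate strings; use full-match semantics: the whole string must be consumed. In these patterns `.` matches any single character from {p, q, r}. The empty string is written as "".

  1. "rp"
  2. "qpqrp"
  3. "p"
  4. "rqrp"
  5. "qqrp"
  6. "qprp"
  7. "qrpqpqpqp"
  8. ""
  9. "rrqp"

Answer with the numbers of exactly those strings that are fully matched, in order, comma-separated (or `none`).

1, 4, 5, 6, 8

1 → match
2 → no match
3 → no match
4 → match
5 → match
6 → match
7 → no match
8 → match
9 → no match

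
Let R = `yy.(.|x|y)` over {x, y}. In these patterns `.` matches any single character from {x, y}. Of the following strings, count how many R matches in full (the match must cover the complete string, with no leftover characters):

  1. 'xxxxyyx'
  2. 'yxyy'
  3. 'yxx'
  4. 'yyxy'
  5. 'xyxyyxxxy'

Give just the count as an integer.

1 → no match — must start with 'yy'
2 → no match — must start with 'yy'
3 → no match — must start with 'yy'
4 → match
5 → no match — must start with 'yy'
Total matched: 1

1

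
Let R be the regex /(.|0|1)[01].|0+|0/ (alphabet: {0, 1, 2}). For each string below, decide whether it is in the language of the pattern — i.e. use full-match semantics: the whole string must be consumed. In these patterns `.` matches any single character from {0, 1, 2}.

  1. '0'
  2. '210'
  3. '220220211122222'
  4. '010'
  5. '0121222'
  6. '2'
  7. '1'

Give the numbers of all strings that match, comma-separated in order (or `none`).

1, 2, 4

1 → match
2 → match
3 → no match
4 → match
5 → no match
6 → no match
7 → no match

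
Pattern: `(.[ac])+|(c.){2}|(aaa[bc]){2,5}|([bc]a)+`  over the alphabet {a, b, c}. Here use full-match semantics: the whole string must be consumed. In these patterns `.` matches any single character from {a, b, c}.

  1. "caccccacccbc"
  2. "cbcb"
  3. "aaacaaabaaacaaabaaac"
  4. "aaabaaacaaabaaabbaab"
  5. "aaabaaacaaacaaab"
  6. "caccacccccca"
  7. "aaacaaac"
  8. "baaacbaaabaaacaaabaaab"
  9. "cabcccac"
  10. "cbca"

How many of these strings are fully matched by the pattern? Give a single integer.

8

1 → match
2 → match
3 → match
4 → no match
5 → match
6 → match
7 → match
8 → no match
9 → match
10 → match
Total matched: 8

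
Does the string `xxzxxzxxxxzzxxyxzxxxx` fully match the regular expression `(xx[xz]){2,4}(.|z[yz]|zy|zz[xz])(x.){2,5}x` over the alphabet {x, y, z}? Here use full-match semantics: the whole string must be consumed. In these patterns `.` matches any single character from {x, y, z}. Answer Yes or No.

No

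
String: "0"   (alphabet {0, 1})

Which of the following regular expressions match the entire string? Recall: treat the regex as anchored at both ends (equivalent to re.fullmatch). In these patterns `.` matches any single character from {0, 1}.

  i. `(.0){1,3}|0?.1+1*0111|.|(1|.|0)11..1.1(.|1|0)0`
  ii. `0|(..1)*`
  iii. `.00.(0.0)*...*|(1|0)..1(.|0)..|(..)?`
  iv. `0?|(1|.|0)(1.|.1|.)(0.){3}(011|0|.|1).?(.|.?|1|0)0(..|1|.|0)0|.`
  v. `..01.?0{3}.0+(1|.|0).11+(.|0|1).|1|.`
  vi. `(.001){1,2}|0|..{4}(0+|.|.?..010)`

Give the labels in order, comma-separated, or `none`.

i, ii, iv, v, vi

i → match
ii → match
iii → no match
iv → match
v → match
vi → match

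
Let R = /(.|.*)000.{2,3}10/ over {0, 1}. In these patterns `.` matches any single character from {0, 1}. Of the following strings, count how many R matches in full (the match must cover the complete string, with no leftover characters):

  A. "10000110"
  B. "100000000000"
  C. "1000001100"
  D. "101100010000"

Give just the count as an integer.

A → match
B → no match — must end with "10"
C → no match — must end with "10"
D → no match — must end with "10"
Total matched: 1

1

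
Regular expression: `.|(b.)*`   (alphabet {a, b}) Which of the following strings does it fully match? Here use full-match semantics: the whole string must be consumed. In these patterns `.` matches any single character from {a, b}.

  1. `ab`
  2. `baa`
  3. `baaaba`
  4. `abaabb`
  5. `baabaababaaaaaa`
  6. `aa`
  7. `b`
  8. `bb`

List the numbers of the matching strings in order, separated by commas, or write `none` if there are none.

1 → no match
2 → no match
3 → no match
4 → no match
5 → no match
6 → no match
7 → match
8 → match

7, 8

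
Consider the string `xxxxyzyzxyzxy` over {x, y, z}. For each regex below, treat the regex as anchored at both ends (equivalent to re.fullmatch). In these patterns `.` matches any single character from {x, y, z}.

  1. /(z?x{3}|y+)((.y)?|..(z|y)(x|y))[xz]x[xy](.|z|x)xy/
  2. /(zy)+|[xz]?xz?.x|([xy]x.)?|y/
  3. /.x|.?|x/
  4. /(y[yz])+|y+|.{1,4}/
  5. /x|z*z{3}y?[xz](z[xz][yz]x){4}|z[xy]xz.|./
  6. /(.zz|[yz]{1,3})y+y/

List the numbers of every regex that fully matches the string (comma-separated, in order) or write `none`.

1 → match
2 → no match
3 → no match
4 → no match
5 → no match
6 → no match — must end with `yy`

1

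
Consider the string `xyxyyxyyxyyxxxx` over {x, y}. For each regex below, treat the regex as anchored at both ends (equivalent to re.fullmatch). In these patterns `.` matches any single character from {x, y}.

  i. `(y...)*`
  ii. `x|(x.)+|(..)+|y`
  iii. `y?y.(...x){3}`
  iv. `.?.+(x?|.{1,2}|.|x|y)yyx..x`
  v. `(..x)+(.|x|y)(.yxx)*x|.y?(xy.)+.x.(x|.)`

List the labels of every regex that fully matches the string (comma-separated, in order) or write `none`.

iv, v

i → no match
ii → no match
iii → no match
iv → match
v → match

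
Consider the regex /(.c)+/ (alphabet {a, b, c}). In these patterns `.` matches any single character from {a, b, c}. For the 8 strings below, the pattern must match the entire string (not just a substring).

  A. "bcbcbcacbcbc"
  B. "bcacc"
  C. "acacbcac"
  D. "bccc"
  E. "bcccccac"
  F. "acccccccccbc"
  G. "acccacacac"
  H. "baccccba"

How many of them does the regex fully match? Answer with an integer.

A. "bcbcbcacbcbc" → match
B. "bcacc" → no match
C. "acacbcac" → match
D. "bccc" → match
E. "bcccccac" → match
F. "acccccccccbc" → match
G. "acccacacac" → match
H. "baccccba" → no match — must end with "c"
Total matched: 6

6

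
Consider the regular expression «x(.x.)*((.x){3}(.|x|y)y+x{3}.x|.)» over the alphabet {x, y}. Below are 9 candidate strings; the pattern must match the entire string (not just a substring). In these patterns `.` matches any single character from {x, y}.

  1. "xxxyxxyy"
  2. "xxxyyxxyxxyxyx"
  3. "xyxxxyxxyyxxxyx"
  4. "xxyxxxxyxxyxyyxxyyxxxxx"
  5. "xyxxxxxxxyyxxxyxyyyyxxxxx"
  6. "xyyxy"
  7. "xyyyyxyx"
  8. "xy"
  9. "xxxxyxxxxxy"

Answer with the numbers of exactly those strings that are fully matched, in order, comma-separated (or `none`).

1, 2, 3, 5, 8, 9

1 → match
2 → match
3 → match
4 → no match
5 → match
6 → no match
7 → no match
8 → match
9 → match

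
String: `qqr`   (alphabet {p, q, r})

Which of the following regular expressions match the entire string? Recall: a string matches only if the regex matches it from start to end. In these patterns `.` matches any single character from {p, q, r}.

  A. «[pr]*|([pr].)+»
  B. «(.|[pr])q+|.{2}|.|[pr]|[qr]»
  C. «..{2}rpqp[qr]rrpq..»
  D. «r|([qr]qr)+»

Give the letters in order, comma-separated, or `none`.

A → no match
B → no match
C → no match
D → match

D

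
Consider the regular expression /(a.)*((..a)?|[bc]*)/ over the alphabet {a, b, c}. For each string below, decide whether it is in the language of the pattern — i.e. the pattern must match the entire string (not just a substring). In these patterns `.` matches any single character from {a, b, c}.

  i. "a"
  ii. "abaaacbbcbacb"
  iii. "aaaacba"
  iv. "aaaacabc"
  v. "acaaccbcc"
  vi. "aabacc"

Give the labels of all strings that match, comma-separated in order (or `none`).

iii, v

i → no match
ii → no match
iii → match
iv → no match
v → match
vi → no match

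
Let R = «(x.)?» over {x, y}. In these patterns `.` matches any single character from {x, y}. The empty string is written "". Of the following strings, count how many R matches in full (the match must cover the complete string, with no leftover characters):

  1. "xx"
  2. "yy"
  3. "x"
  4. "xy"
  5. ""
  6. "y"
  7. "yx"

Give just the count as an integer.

3

1. "xx" → match
2. "yy" → no match
3. "x" → no match
4. "xy" → match
5. "" → match
6. "y" → no match
7. "yx" → no match
Total matched: 3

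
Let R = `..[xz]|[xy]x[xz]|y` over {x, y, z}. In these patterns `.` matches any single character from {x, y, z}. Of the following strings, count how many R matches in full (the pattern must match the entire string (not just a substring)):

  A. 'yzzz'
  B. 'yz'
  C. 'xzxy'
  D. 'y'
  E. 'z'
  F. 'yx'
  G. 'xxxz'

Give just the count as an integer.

A → no match
B → no match
C → no match
D → match
E → no match
F → no match
G → no match
Total matched: 1

1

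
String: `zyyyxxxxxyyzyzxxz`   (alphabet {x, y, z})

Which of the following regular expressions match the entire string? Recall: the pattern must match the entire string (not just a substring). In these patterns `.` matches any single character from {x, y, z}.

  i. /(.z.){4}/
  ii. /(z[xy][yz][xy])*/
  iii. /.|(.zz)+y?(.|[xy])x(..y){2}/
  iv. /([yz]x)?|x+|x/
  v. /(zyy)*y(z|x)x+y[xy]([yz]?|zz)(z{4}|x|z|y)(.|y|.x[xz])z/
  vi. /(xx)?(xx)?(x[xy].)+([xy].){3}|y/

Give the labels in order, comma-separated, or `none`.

v

i → no match
ii → no match
iii → no match
iv → no match
v → match
vi → no match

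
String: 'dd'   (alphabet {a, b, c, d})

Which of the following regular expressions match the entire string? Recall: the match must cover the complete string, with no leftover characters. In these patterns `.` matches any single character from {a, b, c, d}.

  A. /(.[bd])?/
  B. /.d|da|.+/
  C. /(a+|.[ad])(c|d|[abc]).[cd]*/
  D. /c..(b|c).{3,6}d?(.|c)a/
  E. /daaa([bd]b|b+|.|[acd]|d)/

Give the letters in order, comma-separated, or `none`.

A → match
B → match
C → no match
D → no match — must start with 'c'
E → no match — must start with 'daaa'

A, B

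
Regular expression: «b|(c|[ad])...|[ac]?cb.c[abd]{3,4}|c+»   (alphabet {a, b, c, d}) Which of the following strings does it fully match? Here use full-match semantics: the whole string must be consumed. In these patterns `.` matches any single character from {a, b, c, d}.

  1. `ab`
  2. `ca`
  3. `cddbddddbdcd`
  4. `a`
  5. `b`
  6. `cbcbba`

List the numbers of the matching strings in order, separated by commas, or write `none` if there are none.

5

1 → no match
2 → no match
3 → no match
4 → no match
5 → match
6 → no match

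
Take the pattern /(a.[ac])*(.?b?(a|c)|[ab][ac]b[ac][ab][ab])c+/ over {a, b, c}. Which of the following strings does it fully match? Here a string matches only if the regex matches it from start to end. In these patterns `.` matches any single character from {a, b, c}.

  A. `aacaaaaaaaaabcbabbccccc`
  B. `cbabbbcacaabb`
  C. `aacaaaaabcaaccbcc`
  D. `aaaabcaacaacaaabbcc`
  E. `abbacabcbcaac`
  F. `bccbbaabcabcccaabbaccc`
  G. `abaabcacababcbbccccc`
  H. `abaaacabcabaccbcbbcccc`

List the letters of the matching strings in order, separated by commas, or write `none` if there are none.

A, D, G

A → match
B → no match — must end with `c`
C → no match
D → match
E → no match
F → no match
G → match
H → no match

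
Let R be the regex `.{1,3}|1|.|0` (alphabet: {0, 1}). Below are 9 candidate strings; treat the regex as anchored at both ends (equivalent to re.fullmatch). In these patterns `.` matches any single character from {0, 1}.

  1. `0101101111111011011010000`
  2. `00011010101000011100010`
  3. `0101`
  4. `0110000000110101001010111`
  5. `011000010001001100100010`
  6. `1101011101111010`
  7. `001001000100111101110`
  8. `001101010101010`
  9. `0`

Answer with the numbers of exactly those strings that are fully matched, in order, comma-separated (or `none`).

1 → no match
2 → no match
3 → no match
4 → no match
5 → no match
6 → no match
7 → no match
8 → no match
9 → match

9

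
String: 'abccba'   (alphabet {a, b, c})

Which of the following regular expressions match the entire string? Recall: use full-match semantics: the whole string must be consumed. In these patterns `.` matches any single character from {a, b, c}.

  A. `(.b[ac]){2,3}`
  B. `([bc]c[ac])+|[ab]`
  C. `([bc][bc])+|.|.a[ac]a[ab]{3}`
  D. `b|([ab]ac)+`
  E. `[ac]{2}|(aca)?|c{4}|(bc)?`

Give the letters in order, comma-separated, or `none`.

A → match
B → no match
C → no match
D → no match
E → no match

A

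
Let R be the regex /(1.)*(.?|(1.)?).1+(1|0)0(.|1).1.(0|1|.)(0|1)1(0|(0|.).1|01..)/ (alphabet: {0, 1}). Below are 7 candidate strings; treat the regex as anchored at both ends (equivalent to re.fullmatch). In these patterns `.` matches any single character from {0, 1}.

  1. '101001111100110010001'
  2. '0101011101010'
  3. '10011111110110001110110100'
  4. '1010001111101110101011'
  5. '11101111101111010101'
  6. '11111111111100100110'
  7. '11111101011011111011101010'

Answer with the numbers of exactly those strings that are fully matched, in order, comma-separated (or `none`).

4

1 → no match
2 → no match
3 → no match
4 → match
5 → no match
6 → no match
7 → no match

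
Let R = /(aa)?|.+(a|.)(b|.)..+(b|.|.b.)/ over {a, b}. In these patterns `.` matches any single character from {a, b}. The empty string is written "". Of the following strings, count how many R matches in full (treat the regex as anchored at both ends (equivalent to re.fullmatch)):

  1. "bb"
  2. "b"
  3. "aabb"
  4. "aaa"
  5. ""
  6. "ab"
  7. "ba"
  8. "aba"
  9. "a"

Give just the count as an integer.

1. "bb" → no match
2. "b" → no match
3. "aabb" → no match
4. "aaa" → no match
5. "" → match
6. "ab" → no match
7. "ba" → no match
8. "aba" → no match
9. "a" → no match
Total matched: 1

1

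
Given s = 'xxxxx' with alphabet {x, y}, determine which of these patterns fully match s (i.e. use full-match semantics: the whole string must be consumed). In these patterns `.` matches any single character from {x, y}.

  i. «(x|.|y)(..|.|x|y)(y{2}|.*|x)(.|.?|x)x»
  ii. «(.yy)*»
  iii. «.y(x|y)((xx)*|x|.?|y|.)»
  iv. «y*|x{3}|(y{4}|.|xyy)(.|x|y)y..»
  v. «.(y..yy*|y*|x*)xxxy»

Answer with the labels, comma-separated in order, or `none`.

i → match
ii → no match
iii → no match
iv → no match
v → no match — must end with 'xxxy'

i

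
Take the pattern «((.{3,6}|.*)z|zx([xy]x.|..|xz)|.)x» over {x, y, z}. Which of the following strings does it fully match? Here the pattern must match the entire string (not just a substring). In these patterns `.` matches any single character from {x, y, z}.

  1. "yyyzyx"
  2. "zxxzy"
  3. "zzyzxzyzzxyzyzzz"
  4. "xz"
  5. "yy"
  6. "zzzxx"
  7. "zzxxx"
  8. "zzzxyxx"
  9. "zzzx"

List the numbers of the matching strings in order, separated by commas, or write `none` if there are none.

1 → no match
2 → no match — must end with "x"
3 → no match — must end with "x"
4 → no match — must end with "x"
5 → no match — must end with "x"
6 → no match
7 → no match
8 → no match
9 → match

9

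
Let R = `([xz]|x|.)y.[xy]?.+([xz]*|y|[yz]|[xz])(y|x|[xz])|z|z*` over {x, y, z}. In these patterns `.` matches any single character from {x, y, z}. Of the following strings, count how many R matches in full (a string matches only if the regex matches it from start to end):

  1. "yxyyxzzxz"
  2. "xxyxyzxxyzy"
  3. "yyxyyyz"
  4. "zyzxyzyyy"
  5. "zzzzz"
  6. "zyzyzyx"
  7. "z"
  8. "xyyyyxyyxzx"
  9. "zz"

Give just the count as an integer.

7

1 → no match
2 → no match
3 → match
4 → match
5 → match
6 → match
7 → match
8 → match
9 → match
Total matched: 7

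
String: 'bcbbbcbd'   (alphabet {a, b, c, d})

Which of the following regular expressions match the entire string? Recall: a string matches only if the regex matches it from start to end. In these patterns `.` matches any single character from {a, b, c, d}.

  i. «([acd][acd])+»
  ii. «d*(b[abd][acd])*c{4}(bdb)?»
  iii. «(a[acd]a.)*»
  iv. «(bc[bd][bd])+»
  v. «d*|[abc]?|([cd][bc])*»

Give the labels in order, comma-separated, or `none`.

iv

i → no match
ii → no match
iii → no match
iv → match
v → no match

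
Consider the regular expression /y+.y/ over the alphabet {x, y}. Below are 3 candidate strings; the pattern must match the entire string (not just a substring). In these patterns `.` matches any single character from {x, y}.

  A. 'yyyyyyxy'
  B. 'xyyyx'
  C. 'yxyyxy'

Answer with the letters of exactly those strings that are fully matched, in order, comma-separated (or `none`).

A → match
B → no match — must start with 'y'
C → no match

A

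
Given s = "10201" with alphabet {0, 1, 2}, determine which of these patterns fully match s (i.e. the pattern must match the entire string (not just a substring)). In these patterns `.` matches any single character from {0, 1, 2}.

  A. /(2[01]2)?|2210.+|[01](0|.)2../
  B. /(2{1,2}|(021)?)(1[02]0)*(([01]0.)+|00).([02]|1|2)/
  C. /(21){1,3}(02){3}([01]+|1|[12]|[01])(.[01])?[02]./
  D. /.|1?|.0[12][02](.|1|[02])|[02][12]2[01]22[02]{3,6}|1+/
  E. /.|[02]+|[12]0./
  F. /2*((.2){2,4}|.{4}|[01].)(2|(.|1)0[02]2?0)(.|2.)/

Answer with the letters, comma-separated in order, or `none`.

A, B, D

A → match
B → match
C → no match — must start with "21"
D → match
E → no match
F → no match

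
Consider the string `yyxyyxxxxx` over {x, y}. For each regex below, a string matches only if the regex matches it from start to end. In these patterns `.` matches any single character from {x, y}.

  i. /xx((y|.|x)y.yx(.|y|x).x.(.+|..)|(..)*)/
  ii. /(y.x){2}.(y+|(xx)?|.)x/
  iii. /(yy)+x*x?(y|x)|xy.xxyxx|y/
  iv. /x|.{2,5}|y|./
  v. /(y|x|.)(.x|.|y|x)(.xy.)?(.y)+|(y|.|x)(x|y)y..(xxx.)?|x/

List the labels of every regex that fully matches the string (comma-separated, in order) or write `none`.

i → no match — must start with `xx`
ii → match
iii → no match
iv → no match
v → no match

ii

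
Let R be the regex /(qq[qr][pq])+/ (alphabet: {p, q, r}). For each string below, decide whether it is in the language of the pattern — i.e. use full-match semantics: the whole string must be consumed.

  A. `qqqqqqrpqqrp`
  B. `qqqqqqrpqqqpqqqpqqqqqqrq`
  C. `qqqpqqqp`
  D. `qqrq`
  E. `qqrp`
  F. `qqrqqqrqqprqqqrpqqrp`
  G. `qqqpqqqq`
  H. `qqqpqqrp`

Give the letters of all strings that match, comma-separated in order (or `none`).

A, B, C, D, E, G, H

A. `qqqqqqrpqqrp` → match
B → match
C. `qqqpqqqp` → match
D. `qqrq` → match
E. `qqrp` → match
F → no match
G. `qqqpqqqq` → match
H. `qqqpqqrp` → match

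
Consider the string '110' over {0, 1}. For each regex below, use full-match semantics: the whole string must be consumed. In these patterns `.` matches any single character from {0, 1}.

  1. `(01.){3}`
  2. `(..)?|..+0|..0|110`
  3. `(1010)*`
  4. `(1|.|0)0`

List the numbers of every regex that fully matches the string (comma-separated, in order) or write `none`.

2

1 → no match — must start with '01'
2 → match
3 → no match
4 → no match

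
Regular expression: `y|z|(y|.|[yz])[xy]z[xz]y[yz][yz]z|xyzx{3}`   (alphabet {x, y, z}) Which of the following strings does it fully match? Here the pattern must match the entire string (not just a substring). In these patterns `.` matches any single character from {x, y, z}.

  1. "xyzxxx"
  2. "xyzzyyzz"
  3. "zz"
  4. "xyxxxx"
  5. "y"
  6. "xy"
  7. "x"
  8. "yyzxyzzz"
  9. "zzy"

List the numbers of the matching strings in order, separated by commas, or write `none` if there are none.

1, 2, 5, 8

1 → match
2 → match
3 → no match
4 → no match
5 → match
6 → no match
7 → no match
8 → match
9 → no match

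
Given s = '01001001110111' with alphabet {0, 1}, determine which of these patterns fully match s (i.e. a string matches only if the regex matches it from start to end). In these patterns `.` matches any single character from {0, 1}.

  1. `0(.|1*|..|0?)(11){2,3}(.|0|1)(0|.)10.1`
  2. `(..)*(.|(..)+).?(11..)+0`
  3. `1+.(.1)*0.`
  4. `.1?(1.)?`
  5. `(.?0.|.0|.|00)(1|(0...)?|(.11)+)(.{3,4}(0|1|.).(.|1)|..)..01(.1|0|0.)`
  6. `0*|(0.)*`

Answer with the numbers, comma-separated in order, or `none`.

5

1 → no match
2 → no match — must end with '0'
3 → no match — must start with '1'
4 → no match
5 → match
6 → no match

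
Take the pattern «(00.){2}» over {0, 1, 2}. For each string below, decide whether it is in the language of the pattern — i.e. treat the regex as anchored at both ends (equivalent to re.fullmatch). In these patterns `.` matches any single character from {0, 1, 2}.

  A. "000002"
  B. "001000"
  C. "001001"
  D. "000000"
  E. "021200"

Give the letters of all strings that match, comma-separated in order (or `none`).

A, B, C, D

A → match
B → match
C → match
D → match
E → no match — must start with "00"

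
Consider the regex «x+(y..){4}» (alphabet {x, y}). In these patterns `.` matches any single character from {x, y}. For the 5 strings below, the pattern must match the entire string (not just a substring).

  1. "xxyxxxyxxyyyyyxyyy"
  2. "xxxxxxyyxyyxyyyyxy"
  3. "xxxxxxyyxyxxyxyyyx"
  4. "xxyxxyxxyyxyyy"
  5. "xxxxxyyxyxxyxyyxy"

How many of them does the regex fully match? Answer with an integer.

4

1 → no match
2 → match
3 → match
4 → match
5 → match
Total matched: 4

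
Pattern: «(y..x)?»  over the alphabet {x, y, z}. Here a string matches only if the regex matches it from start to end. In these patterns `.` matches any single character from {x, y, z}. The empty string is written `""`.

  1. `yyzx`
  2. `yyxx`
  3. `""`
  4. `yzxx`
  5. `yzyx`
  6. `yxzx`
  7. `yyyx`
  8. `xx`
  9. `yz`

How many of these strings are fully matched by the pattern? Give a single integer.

1 → match
2 → match
3 → match
4 → match
5 → match
6 → match
7 → match
8 → no match
9 → no match
Total matched: 7

7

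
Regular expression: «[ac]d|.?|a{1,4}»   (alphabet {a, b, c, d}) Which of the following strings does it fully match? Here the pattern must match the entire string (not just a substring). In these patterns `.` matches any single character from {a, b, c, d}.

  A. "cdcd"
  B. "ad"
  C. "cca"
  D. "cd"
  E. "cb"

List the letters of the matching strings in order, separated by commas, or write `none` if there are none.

A → no match
B → match
C → no match
D → match
E → no match

B, D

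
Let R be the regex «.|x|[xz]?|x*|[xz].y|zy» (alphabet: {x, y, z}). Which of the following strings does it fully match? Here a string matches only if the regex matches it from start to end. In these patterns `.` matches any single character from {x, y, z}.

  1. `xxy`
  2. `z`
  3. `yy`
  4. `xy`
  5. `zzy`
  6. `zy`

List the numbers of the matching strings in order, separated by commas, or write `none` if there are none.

1, 2, 5, 6

1 → match
2 → match
3 → no match
4 → no match
5 → match
6 → match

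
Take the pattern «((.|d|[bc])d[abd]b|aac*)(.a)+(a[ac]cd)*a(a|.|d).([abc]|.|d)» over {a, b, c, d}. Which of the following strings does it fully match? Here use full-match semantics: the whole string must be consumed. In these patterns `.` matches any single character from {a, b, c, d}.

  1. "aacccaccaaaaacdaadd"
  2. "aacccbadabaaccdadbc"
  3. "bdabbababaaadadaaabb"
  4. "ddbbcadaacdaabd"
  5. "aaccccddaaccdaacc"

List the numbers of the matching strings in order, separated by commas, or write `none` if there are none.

2, 3

1 → no match
2 → match
3 → match
4 → no match
5 → no match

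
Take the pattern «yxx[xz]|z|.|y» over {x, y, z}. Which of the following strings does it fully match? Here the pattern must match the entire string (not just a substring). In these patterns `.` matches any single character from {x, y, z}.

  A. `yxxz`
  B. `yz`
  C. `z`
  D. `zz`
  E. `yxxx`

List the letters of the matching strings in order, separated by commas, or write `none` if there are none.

A, C, E

A. `yxxz` → match
B. `yz` → no match
C. `z` → match
D. `zz` → no match
E. `yxxx` → match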